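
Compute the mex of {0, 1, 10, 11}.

The values 0, 1 are all present; 2 is the first non-negative integer missing from the set.

2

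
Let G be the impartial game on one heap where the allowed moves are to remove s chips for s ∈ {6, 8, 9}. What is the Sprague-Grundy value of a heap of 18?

0

Grundy values for subtraction set {6, 8, 9}:
k:     0  1  2  3  4  5  6  7  8  9 10 11 12 13 14 15 16 17 18
g(k):  0  0  0  0  0  0  1  1  1  1  1  1  2  2  2  0  0  0  0
So g(18) = 0.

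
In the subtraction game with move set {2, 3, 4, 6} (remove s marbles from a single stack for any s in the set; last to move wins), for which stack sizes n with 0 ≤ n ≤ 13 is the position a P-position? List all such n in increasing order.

0, 1, 8, 9

Compute g(0), g(1), … for moves {2, 3, 4, 6}:
g(0) = mex{} = 0
g(1) = mex{} = 0
g(2) = mex{0} = 1
g(3) = mex{0} = 1
g(4) = mex{0,1} = 2
g(5) = mex{0,1} = 2
g(6) = mex{0,1,2} = 3
g(7) = mex{0,1,2} = 3
g(8) = mex{1,2,3} = 0
g(9) = mex{1,2,3} = 0
g(10) = mex{0,2,3} = 1
g(11) = mex{0,2,3} = 1
g(12) = mex{0,1,3} = 2
g(13) = mex{0,1,3} = 2
The P-positions (g = 0) in 0..13 are 0, 1, 8, 9.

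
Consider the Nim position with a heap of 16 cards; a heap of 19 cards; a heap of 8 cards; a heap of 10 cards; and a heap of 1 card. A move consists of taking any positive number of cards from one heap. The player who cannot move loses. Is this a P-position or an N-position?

P-position

Compute the nim-sum pairwise:
16 ^ 19 = 3
3 ^ 8 = 11
11 ^ 10 = 1
1 ^ 1 = 0
The nim-sum is 0, so this is a P-position: the player to move is in a losing position under optimal play.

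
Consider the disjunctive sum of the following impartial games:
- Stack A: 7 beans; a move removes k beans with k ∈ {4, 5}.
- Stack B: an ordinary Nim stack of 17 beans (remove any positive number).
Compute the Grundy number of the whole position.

16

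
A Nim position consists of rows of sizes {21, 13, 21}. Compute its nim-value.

13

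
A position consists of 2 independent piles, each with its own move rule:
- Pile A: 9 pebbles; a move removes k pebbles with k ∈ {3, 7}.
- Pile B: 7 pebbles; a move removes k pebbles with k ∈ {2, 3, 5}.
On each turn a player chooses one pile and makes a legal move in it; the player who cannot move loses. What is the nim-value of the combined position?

1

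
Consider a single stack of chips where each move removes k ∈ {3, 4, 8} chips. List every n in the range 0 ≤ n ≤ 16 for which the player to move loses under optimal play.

0, 1, 2, 7, 12, 13, 14

Build the Grundy sequence with g(k) = mex{g(k−s) : s ∈ {3, 4, 8}, s ≤ k}:
k:     0  1  2  3  4  5  6  7  8  9 10 11 12 13 14 15 16
g(k):  0  0  0  1  1  1  2  0  2  3  1  3  0  0  0  1  1
The P-positions (g = 0) in 0..16 are 0, 1, 2, 7, 12, 13, 14.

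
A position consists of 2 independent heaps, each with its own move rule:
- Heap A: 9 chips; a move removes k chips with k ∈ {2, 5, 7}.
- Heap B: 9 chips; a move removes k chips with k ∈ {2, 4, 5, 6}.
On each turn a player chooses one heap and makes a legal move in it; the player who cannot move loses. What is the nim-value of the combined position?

2

Build the Grundy sequence for heap A with g(k) = mex{g(k−s) : s ∈ {2, 5, 7}, s ≤ k}:
g(0) = mex{} = 0
g(1) = mex{} = 0
g(2) = mex{0} = 1
g(3) = mex{0} = 1
g(4) = mex{1} = 0
g(5) = mex{0,1} = 2
g(6) = mex{0} = 1
g(7) = mex{0,1,2} = 3
g(8) = mex{0,1} = 2
g(9) = mex{0,1,3} = 2
So g(9) = 2.
For heap B, compute g(0), g(1), … with moves {2, 4, 5, 6}:
k:     0  1  2  3  4  5  6  7  8  9
g(k):  0  0  1  1  2  2  3  3  0  0
So g(9) = 0.
The value of a disjunctive sum is the nim-sum of the parts.
Combined value = 2 XOR 0 = 2.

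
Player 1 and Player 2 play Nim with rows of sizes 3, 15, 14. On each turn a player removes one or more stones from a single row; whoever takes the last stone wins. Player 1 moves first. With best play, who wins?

Bitwise XOR of the heap sizes:
  0011  (3)
  1111  (15)
  1110  (14)
  ----
  0010  (2)
The nim-sum is 2 ≠ 0, so this is an N-position: the player to move can win; Player 1 has a winning move.

Player 1 wins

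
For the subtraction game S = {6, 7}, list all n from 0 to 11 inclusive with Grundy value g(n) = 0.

0, 1, 2, 3, 4, 5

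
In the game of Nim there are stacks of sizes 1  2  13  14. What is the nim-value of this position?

Nim-sum: 1 ⊕ 2 ⊕ 13 ⊕ 14 = 0.

0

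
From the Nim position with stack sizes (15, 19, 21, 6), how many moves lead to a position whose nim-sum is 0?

Nim-sum: 15 ⊕ 19 ⊕ 21 ⊕ 6 = 15.
The overall nim-sum is X = 15. A stack of size p has a winning move iff p XOR X < p (reduce it to p XOR X).
  15: 15 XOR 15 = 0 < 15 — winning move (to 0).
  19: 19 XOR 15 = 28 ≥ 19 — no move.
  21: 21 XOR 15 = 26 ≥ 21 — no move.
  6: 6 XOR 15 = 9 ≥ 6 — no move.
That gives 1 winning move.

1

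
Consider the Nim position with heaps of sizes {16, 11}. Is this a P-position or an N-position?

Bitwise XOR of the heap sizes:
  10000  (16)
  01011  (11)
  -----
  11011  (27)
The nim-sum is 27 ≠ 0, so this is an N-position: the player to move can win.

N-position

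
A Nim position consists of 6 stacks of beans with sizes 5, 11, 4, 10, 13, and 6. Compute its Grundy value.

Compute the nim-sum pairwise:
5 ^ 11 = 14
14 ^ 4 = 10
10 ^ 10 = 0
0 ^ 13 = 13
13 ^ 6 = 11

11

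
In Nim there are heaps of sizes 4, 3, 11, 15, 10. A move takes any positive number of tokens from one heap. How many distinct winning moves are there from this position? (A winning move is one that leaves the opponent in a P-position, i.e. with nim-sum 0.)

3

Compute the nim-sum pairwise:
4 ⊕ 3 = 7
7 ⊕ 11 = 12
12 ⊕ 15 = 3
3 ⊕ 10 = 9
The overall nim-sum is X = 9. A heap of size p has a winning move iff p XOR X < p (reduce it to p XOR X).
  4: 4 XOR 9 = 13 ≥ 4 — no move.
  3: 3 XOR 9 = 10 ≥ 3 — no move.
  11: 11 XOR 9 = 2 < 11 — winning move (to 2).
  15: 15 XOR 9 = 6 < 15 — winning move (to 6).
  10: 10 XOR 9 = 3 < 10 — winning move (to 3).
That gives 3 winning moves.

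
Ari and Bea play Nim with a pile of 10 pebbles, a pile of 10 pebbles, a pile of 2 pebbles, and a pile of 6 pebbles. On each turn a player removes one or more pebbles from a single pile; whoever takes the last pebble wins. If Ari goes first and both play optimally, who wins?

Nim-sum: 10 ⊕ 10 ⊕ 2 ⊕ 6 = 4.
The nim-sum is 4 ≠ 0, so this is an N-position: the player to move can win; Ari has a winning move.

Ari wins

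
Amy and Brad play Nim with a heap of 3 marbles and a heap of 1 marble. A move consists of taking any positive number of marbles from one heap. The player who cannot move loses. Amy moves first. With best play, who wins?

Compute the nim-sum pairwise:
3 XOR 1 = 2
The nim-sum is 2 ≠ 0, so this is an N-position: the player to move can win; Amy has a winning move.

Amy wins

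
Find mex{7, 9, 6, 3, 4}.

0 is not in the set, so the mex is 0.

0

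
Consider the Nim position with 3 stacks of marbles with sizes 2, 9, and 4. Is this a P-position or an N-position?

In binary:
  0010  (2)
  1001  (9)
  0100  (4)
  ----
  1111  (15)
The nim-sum is 15 ≠ 0, so this is an N-position: the player to move can win.

N-position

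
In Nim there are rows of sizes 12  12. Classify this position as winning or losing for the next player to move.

Losing position

Nim-sum: 12 ^ 12 = 0.
The nim-sum is 0, so this is a P-position: the player to move is in a losing position under optimal play.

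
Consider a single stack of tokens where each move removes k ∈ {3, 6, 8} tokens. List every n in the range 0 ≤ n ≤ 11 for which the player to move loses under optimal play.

0, 1, 2, 11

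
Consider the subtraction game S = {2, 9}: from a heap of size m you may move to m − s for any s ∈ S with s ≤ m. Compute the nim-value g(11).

0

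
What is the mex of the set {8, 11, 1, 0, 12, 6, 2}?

The values 0, 1, 2 are all present; 3 is the first non-negative integer missing from the set.

3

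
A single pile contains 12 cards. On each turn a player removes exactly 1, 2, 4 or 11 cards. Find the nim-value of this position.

Grundy values for subtraction set {1, 2, 4, 11}:
k:     0  1  2  3  4  5  6  7  8  9 10 11 12
g(k):  0  1  2  0  1  2  0  1  2  0  1  2  0
So g(12) = 0.

0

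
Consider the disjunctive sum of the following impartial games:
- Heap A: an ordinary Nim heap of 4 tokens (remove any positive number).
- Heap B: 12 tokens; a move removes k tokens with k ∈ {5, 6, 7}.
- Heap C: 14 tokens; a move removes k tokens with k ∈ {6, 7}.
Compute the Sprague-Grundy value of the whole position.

Heap A is a plain Nim heap of size 4, so its Grundy value is 4.
Build the Grundy sequence for heap B with g(k) = mex{g(k−s) : s ∈ {5, 6, 7}, s ≤ k}:
g(0) = mex{} = 0
g(1) = mex{} = 0
g(2) = mex{} = 0
g(3) = mex{} = 0
g(4) = mex{} = 0
g(5) = mex{0} = 1
g(6) = mex{0} = 1
g(7) = mex{0} = 1
g(8) = mex{0} = 1
g(9) = mex{0} = 1
g(10) = mex{0,1} = 2
g(11) = mex{0,1} = 2
g(12) = mex{1} = 0
So g(12) = 0.
For heap C, compute g(0), g(1), … with moves {6, 7}:
k:     0  1  2  3  4  5  6  7  8  9 10 11 12 13 14
g(k):  0  0  0  0  0  0  1  1  1  1  1  1  2  0  0
So g(14) = 0.
The value of a disjunctive sum is the nim-sum of the parts.
Combined value = 4 ⊕ 0 ⊕ 0 = 4.

4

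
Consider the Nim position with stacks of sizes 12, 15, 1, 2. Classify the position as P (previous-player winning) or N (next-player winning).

Compute the nim-sum pairwise:
12 ^ 15 = 3
3 ^ 1 = 2
2 ^ 2 = 0
The nim-sum is 0, so this is a P-position: the player to move is in a losing position under optimal play.

P-position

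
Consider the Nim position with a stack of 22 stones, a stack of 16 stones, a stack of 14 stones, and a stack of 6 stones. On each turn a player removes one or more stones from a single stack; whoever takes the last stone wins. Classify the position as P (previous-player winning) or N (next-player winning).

N-position

Write each in binary and XOR column by column:
  10110  (22)
  10000  (16)
  01110  (14)
  00110  (6)
  -----
  01110  (14)
The nim-sum is 14 ≠ 0, so this is an N-position: the player to move can win.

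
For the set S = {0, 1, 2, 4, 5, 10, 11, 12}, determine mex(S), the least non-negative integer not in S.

3

The values 0, 1, 2 are all present; 3 is the first non-negative integer missing from the set.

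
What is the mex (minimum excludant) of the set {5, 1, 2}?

0 is not in the set, so the mex is 0.

0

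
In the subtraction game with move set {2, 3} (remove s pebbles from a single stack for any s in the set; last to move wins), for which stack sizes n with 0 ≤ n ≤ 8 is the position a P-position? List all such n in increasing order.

0, 1, 5, 6

Compute g(0), g(1), … for moves {2, 3}:
k:     0  1  2  3  4  5  6  7  8
g(k):  0  0  1  1  2  0  0  1  1
The P-positions (g = 0) in 0..8 are 0, 1, 5, 6.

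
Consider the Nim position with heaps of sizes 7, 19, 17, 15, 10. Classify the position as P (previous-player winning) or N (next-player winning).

P-position

Compute the nim-sum pairwise:
7 ^ 19 = 20
20 ^ 17 = 5
5 ^ 15 = 10
10 ^ 10 = 0
The nim-sum is 0, so this is a P-position: the player to move is in a losing position under optimal play.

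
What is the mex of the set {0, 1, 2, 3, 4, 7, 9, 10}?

The values 0, 1, 2, 3, 4 are all present; 5 is the first non-negative integer missing from the set.

5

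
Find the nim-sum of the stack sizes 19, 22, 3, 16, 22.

0

In binary:
  10011  (19)
  10110  (22)
  00011  (3)
  10000  (16)
  10110  (22)
  -----
  00000  (0)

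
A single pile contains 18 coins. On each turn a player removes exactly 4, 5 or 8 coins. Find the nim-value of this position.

1

Compute g(0), g(1), … for moves {4, 5, 8}:
k:     0  1  2  3  4  5  6  7  8  9 10 11 12 13 14 15 16 17 18
g(k):  0  0  0  0  1  1  1  1  2  2  2  2  0  0  0  0  1  1  1
So g(18) = 1.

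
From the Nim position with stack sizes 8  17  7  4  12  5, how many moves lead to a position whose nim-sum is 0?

1

Write each in binary and XOR column by column:
  01000  (8)
  10001  (17)
  00111  (7)
  00100  (4)
  01100  (12)
  00101  (5)
  -----
  10011  (19)
The overall nim-sum is X = 19. A stack of size p has a winning move iff p XOR X < p (reduce it to p XOR X).
  8: 8 XOR 19 = 27 ≥ 8 — no move.
  17: 17 XOR 19 = 2 < 17 — winning move (to 2).
  7: 7 XOR 19 = 20 ≥ 7 — no move.
  4: 4 XOR 19 = 23 ≥ 4 — no move.
  12: 12 XOR 19 = 31 ≥ 12 — no move.
  5: 5 XOR 19 = 22 ≥ 5 — no move.
That gives 1 winning move.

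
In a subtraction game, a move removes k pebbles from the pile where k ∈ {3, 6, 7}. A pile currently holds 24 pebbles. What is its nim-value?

1

Compute g(0), g(1), … for moves {3, 6, 7}:
k:     0  1  2  3  4  5  6  7  8  9 10 11 12 13 14 15 16 17 18 19 20 21 22 23 24
g(k):  0  0  0  1  1  1  2  2  2  3  0  0  0  1  1  1  2  2  2  3  0  0  0  1  1
So g(24) = 1.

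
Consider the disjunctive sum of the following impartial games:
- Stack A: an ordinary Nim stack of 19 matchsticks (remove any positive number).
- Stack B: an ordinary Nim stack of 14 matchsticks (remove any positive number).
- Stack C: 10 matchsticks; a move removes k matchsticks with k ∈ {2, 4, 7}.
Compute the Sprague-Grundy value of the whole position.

31

Stack A is a plain Nim stack of size 19, so its Grundy value is 19.
Stack B is a plain Nim stack of size 14, so its Grundy value is 14.
Grundy values for stack C (subtraction set {2, 4, 7}):
g(0) = mex{} = 0
g(1) = mex{} = 0
g(2) = mex{0} = 1
g(3) = mex{0} = 1
g(4) = mex{0,1} = 2
g(5) = mex{0,1} = 2
g(6) = mex{1,2} = 0
g(7) = mex{0,1,2} = 3
g(8) = mex{0,2} = 1
g(9) = mex{1,2,3} = 0
g(10) = mex{0,1} = 2
So g(10) = 2.
The value of a disjunctive sum is the nim-sum of the parts.
Combined value = 19 XOR 14 XOR 2 = 31.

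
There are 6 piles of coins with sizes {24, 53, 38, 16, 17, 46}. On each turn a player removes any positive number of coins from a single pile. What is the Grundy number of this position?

36

In binary:
  011000  (24)
  110101  (53)
  100110  (38)
  010000  (16)
  010001  (17)
  101110  (46)
  ------
  100100  (36)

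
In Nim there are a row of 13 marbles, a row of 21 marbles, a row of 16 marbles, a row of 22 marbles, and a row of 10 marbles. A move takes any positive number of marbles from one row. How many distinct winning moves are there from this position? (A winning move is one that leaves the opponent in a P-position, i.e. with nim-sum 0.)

3

Compute the nim-sum pairwise:
13 ^ 21 = 24
24 ^ 16 = 8
8 ^ 22 = 30
30 ^ 10 = 20
The overall nim-sum is X = 20. A row of size p has a winning move iff p XOR X < p (reduce it to p XOR X).
  13: 13 XOR 20 = 25 ≥ 13 — no move.
  21: 21 XOR 20 = 1 < 21 — winning move (to 1).
  16: 16 XOR 20 = 4 < 16 — winning move (to 4).
  22: 22 XOR 20 = 2 < 22 — winning move (to 2).
  10: 10 XOR 20 = 30 ≥ 10 — no move.
That gives 3 winning moves.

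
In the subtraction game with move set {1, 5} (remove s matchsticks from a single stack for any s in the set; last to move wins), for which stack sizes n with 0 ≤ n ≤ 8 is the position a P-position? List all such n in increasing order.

0, 2, 4, 6, 8

Grundy values for subtraction set {1, 5}:
g(0) = mex{} = 0
g(1) = mex{0} = 1
g(2) = mex{1} = 0
g(3) = mex{0} = 1
g(4) = mex{1} = 0
g(5) = mex{0} = 1
g(6) = mex{1} = 0
g(7) = mex{0} = 1
g(8) = mex{1} = 0
The P-positions (g = 0) in 0..8 are 0, 2, 4, 6, 8.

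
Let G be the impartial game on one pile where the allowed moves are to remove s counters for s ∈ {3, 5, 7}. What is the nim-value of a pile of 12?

0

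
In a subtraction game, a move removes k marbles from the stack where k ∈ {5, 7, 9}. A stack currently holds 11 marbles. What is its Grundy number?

2

Compute g(0), g(1), … for moves {5, 7, 9}:
g(0) = mex{} = 0
g(1) = mex{} = 0
g(2) = mex{} = 0
g(3) = mex{} = 0
g(4) = mex{} = 0
g(5) = mex{0} = 1
g(6) = mex{0} = 1
g(7) = mex{0} = 1
g(8) = mex{0} = 1
g(9) = mex{0} = 1
g(10) = mex{0,1} = 2
g(11) = mex{0,1} = 2
So g(11) = 2.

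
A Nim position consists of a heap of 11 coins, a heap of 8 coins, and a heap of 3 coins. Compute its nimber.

0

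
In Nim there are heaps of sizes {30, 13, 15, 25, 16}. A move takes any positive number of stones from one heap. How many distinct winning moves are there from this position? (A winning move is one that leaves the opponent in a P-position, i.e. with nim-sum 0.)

3

Compute the nim-sum pairwise:
30 ^ 13 = 19
19 ^ 15 = 28
28 ^ 25 = 5
5 ^ 16 = 21
The overall nim-sum is X = 21. A heap of size p has a winning move iff p XOR X < p (reduce it to p XOR X).
  30: 30 XOR 21 = 11 < 30 — winning move (to 11).
  13: 13 XOR 21 = 24 ≥ 13 — no move.
  15: 15 XOR 21 = 26 ≥ 15 — no move.
  25: 25 XOR 21 = 12 < 25 — winning move (to 12).
  16: 16 XOR 21 = 5 < 16 — winning move (to 5).
That gives 3 winning moves.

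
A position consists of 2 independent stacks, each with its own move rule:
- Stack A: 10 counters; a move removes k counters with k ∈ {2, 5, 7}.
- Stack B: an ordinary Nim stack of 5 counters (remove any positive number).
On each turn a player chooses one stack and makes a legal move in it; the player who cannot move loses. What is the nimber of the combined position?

Build the Grundy sequence for stack A with g(k) = mex{g(k−s) : s ∈ {2, 5, 7}, s ≤ k}:
g(0) = mex{} = 0
g(1) = mex{} = 0
g(2) = mex{0} = 1
g(3) = mex{0} = 1
g(4) = mex{1} = 0
g(5) = mex{0,1} = 2
g(6) = mex{0} = 1
g(7) = mex{0,1,2} = 3
g(8) = mex{0,1} = 2
g(9) = mex{0,1,3} = 2
g(10) = mex{1,2} = 0
So g(10) = 0.
Stack B is a plain Nim stack of size 5, so its Grundy value is 5.
The value of a disjunctive sum is the nim-sum of the parts.
Combined value = 0 ⊕ 5 = 5.

5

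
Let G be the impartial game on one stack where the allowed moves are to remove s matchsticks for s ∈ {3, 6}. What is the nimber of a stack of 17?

2

Build the Grundy sequence with g(k) = mex{g(k−s) : s ∈ {3, 6}, s ≤ k}:
k:     0  1  2  3  4  5  6  7  8  9 10 11 12 13 14 15 16 17
g(k):  0  0  0  1  1  1  2  2  2  0  0  0  1  1  1  2  2  2
So g(17) = 2.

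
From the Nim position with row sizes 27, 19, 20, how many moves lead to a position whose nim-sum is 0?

Nim-sum: 27 ⊕ 19 ⊕ 20 = 28.
The overall nim-sum is X = 28. A row of size p has a winning move iff p XOR X < p (reduce it to p XOR X).
  27: 27 XOR 28 = 7 < 27 — winning move (to 7).
  19: 19 XOR 28 = 15 < 19 — winning move (to 15).
  20: 20 XOR 28 = 8 < 20 — winning move (to 8).
That gives 3 winning moves.

3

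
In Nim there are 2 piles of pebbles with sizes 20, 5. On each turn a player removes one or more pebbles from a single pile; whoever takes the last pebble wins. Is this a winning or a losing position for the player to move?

Winning position

Compute the nim-sum pairwise:
20 XOR 5 = 17
The nim-sum is 17 ≠ 0, so this is an N-position: the player to move can win.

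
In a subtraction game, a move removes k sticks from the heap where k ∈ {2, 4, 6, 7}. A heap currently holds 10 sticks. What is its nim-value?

0

Compute g(0), g(1), … for moves {2, 4, 6, 7}:
g(0) = mex{} = 0
g(1) = mex{} = 0
g(2) = mex{0} = 1
g(3) = mex{0} = 1
g(4) = mex{0,1} = 2
g(5) = mex{0,1} = 2
g(6) = mex{0,1,2} = 3
g(7) = mex{0,1,2} = 3
g(8) = mex{0,1,2,3} = 4
g(9) = mex{1,2,3} = 0
g(10) = mex{1,2,3,4} = 0
So g(10) = 0.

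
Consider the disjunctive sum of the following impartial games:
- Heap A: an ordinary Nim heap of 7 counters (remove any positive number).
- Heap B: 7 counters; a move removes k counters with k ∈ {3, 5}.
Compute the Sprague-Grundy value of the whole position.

Heap A is a plain Nim heap of size 7, so its Grundy value is 7.
Build the Grundy sequence for heap B with g(k) = mex{g(k−s) : s ∈ {3, 5}, s ≤ k}:
k:     0  1  2  3  4  5  6  7
g(k):  0  0  0  1  1  1  2  2
So g(7) = 2.
The value of a disjunctive sum is the nim-sum of the parts.
Combined value = 7 XOR 2 = 5.

5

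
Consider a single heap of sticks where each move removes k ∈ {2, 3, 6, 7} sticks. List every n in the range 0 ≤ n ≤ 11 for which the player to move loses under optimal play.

Compute g(0), g(1), … for moves {2, 3, 6, 7}:
k:     0  1  2  3  4  5  6  7  8  9 10 11
g(k):  0  0  1  1  2  0  3  1  2  0  0  1
The P-positions (g = 0) in 0..11 are 0, 1, 5, 9, 10.

0, 1, 5, 9, 10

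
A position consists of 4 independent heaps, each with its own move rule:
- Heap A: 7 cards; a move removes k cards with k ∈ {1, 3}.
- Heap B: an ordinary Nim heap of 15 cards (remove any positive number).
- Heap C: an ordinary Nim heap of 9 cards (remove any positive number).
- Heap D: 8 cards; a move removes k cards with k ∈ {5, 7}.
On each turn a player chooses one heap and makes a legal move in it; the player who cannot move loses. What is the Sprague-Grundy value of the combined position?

Build the Grundy sequence for heap A with g(k) = mex{g(k−s) : s ∈ {1, 3}, s ≤ k}:
k:     0  1  2  3  4  5  6  7
g(k):  0  1  0  1  0  1  0  1
So g(7) = 1.
Heap B is a plain Nim heap of size 15, so its Grundy value is 15.
Heap C is a plain Nim heap of size 9, so its Grundy value is 9.
For heap D, compute g(0), g(1), … with moves {5, 7}:
g(0) = mex{} = 0
g(1) = mex{} = 0
g(2) = mex{} = 0
g(3) = mex{} = 0
g(4) = mex{} = 0
g(5) = mex{0} = 1
g(6) = mex{0} = 1
g(7) = mex{0} = 1
g(8) = mex{0} = 1
So g(8) = 1.
By the Sprague-Grundy theorem, the Grundy value of a sum of independent games is the XOR of the component values.
Combined value = 1 ⊕ 15 ⊕ 9 ⊕ 1 = 6.

6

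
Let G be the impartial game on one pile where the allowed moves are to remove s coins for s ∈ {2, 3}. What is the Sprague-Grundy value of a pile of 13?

1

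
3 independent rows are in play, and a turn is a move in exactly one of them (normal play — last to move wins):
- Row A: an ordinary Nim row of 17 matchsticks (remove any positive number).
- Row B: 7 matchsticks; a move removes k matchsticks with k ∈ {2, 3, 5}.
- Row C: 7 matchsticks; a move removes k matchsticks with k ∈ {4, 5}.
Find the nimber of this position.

16

Row A is a plain Nim row of size 17, so its Grundy value is 17.
Grundy values for row B (subtraction set {2, 3, 5}):
k:     0  1  2  3  4  5  6  7
g(k):  0  0  1  1  2  2  3  0
So g(7) = 0.
For row C, compute g(0), g(1), … with moves {4, 5}:
k:     0  1  2  3  4  5  6  7
g(k):  0  0  0  0  1  1  1  1
So g(7) = 1.
The value of a disjunctive sum is the nim-sum of the parts.
Combined value = 17 XOR 0 XOR 1 = 16.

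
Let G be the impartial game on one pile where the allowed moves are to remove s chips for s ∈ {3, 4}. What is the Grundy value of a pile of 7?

0

Grundy values for subtraction set {3, 4}:
g(0) = mex{} = 0
g(1) = mex{} = 0
g(2) = mex{} = 0
g(3) = mex{0} = 1
g(4) = mex{0} = 1
g(5) = mex{0} = 1
g(6) = mex{0,1} = 2
g(7) = mex{1} = 0
So g(7) = 0.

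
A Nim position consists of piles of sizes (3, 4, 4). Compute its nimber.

Nim-sum: 3 ⊕ 4 ⊕ 4 = 3.

3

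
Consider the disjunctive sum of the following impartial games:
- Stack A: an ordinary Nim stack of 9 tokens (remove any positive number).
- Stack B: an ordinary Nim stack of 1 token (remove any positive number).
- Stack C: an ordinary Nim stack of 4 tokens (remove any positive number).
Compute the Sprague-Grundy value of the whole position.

Stack A is a plain Nim stack of size 9, so its Grundy value is 9.
Stack B is a plain Nim stack of size 1, so its Grundy value is 1.
Stack C is a plain Nim stack of size 4, so its Grundy value is 4.
The value of a disjunctive sum is the nim-sum of the parts.
Combined value = 9 XOR 1 XOR 4 = 12.

12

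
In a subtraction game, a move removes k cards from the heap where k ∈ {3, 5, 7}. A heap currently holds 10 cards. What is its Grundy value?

0

Grundy values for subtraction set {3, 5, 7}:
k:     0  1  2  3  4  5  6  7  8  9 10
g(k):  0  0  0  1  1  1  2  2  2  3  0
So g(10) = 0.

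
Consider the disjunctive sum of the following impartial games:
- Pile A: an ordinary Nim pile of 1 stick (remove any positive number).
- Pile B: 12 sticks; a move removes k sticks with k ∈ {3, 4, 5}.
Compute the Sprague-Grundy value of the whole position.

Pile A is a plain Nim pile of size 1, so its Grundy value is 1.
For pile B, compute g(0), g(1), … with moves {3, 4, 5}:
g(0) = mex{} = 0
g(1) = mex{} = 0
g(2) = mex{} = 0
g(3) = mex{0} = 1
g(4) = mex{0} = 1
g(5) = mex{0} = 1
g(6) = mex{0,1} = 2
g(7) = mex{0,1} = 2
g(8) = mex{1} = 0
g(9) = mex{1,2} = 0
g(10) = mex{1,2} = 0
g(11) = mex{0,2} = 1
g(12) = mex{0,2} = 1
So g(12) = 1.
The value of a disjunctive sum is the nim-sum of the parts.
Combined value = 1 XOR 1 = 0.

0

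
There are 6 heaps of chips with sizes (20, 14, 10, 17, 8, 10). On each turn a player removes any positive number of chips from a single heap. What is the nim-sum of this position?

Compute the nim-sum pairwise:
20 ⊕ 14 = 26
26 ⊕ 10 = 16
16 ⊕ 17 = 1
1 ⊕ 8 = 9
9 ⊕ 10 = 3

3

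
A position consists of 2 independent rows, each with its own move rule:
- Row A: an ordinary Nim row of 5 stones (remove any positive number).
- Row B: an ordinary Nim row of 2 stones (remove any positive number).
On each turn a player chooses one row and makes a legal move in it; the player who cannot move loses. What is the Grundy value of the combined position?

Row A is a plain Nim row of size 5, so its Grundy value is 5.
Row B is a plain Nim row of size 2, so its Grundy value is 2.
By the Sprague-Grundy theorem, the Grundy value of a sum of independent games is the XOR of the component values.
Combined value = 5 ⊕ 2 = 7.

7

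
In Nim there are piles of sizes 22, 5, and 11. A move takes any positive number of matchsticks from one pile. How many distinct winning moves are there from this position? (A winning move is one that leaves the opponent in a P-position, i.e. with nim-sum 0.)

1

In binary:
  10110  (22)
  00101  (5)
  01011  (11)
  -----
  11000  (24)
The overall nim-sum is X = 24. A pile of size p has a winning move iff p XOR X < p (reduce it to p XOR X).
  22: 22 XOR 24 = 14 < 22 — winning move (to 14).
  5: 5 XOR 24 = 29 ≥ 5 — no move.
  11: 11 XOR 24 = 19 ≥ 11 — no move.
That gives 1 winning move.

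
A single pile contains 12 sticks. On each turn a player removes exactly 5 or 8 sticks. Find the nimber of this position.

2

Grundy values for subtraction set {5, 8}:
g(0) = mex{} = 0
g(1) = mex{} = 0
g(2) = mex{} = 0
g(3) = mex{} = 0
g(4) = mex{} = 0
g(5) = mex{0} = 1
g(6) = mex{0} = 1
g(7) = mex{0} = 1
g(8) = mex{0} = 1
g(9) = mex{0} = 1
g(10) = mex{0,1} = 2
g(11) = mex{0,1} = 2
g(12) = mex{0,1} = 2
So g(12) = 2.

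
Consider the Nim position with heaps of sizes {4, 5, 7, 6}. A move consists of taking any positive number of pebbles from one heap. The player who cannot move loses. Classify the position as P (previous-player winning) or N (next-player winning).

P-position

Bitwise XOR of the heap sizes:
  100  (4)
  101  (5)
  111  (7)
  110  (6)
  ---
  000  (0)
The nim-sum is 0, so this is a P-position: the player to move is in a losing position under optimal play.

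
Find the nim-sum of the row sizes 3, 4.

Nim-sum: 3 ⊕ 4 = 7.

7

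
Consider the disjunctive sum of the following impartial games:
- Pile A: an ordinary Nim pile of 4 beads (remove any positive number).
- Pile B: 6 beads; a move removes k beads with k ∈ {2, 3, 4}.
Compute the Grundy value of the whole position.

Pile A is a plain Nim pile of size 4, so its Grundy value is 4.
For pile B, compute g(0), g(1), … with moves {2, 3, 4}:
k:     0  1  2  3  4  5  6
g(k):  0  0  1  1  2  2  0
So g(6) = 0.
By the Sprague-Grundy theorem, the Grundy value of a sum of independent games is the XOR of the component values.
Combined value = 4 XOR 0 = 4.

4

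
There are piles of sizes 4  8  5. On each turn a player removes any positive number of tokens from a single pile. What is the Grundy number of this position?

9

Compute the nim-sum pairwise:
4 ⊕ 8 = 12
12 ⊕ 5 = 9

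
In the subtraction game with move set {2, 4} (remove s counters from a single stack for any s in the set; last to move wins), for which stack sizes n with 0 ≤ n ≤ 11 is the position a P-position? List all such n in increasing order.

Grundy values for subtraction set {2, 4}:
g(0) = mex{} = 0
g(1) = mex{} = 0
g(2) = mex{0} = 1
g(3) = mex{0} = 1
g(4) = mex{0,1} = 2
g(5) = mex{0,1} = 2
g(6) = mex{1,2} = 0
g(7) = mex{1,2} = 0
g(8) = mex{0,2} = 1
g(9) = mex{0,2} = 1
g(10) = mex{0,1} = 2
g(11) = mex{0,1} = 2
The P-positions (g = 0) in 0..11 are 0, 1, 6, 7.

0, 1, 6, 7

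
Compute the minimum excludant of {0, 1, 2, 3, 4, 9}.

5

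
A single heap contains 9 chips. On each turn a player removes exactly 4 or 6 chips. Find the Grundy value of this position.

2

Grundy values for subtraction set {4, 6}:
g(0) = mex{} = 0
g(1) = mex{} = 0
g(2) = mex{} = 0
g(3) = mex{} = 0
g(4) = mex{0} = 1
g(5) = mex{0} = 1
g(6) = mex{0} = 1
g(7) = mex{0} = 1
g(8) = mex{0,1} = 2
g(9) = mex{0,1} = 2
So g(9) = 2.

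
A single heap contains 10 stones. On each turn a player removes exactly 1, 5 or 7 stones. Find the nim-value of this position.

0

Compute g(0), g(1), … for moves {1, 5, 7}:
k:     0  1  2  3  4  5  6  7  8  9 10
g(k):  0  1  0  1  0  1  0  1  0  1  0
So g(10) = 0.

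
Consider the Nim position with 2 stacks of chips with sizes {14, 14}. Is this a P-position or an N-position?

Nim-sum: 14 ^ 14 = 0.
The nim-sum is 0, so this is a P-position: the player to move is in a losing position under optimal play.

P-position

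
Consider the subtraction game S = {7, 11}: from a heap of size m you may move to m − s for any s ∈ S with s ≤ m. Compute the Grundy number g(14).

2

Grundy values for subtraction set {7, 11}:
k:     0  1  2  3  4  5  6  7  8  9 10 11 12 13 14
g(k):  0  0  0  0  0  0  0  1  1  1  1  1  1  1  2
So g(14) = 2.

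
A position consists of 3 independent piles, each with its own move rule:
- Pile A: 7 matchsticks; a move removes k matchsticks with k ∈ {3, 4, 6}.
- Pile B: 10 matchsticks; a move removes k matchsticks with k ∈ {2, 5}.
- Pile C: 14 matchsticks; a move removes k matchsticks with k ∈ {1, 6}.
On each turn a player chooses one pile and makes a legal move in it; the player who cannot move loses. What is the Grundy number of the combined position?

3

For pile A, compute g(0), g(1), … with moves {3, 4, 6}:
k:     0  1  2  3  4  5  6  7
g(k):  0  0  0  1  1  1  2  2
So g(7) = 2.
Grundy values for pile B (subtraction set {2, 5}):
k:     0  1  2  3  4  5  6  7  8  9 10
g(k):  0  0  1  1  0  2  1  0  0  1  1
So g(10) = 1.
Build the Grundy sequence for pile C with g(k) = mex{g(k−s) : s ∈ {1, 6}, s ≤ k}:
g(0) = mex{} = 0
g(1) = mex{0} = 1
g(2) = mex{1} = 0
g(3) = mex{0} = 1
g(4) = mex{1} = 0
g(5) = mex{0} = 1
g(6) = mex{0,1} = 2
g(7) = mex{1,2} = 0
g(8) = mex{0} = 1
g(9) = mex{1} = 0
g(10) = mex{0} = 1
g(11) = mex{1} = 0
g(12) = mex{0,2} = 1
g(13) = mex{0,1} = 2
g(14) = mex{1,2} = 0
So g(14) = 0.
By the Sprague-Grundy theorem, the Grundy value of a sum of independent games is the XOR of the component values.
Combined value = 2 ⊕ 1 ⊕ 0 = 3.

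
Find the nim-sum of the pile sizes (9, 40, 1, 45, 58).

55

Nim-sum: 9 XOR 40 XOR 1 XOR 45 XOR 58 = 55.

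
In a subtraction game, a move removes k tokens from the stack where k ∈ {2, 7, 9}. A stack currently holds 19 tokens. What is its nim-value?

0

Grundy values for subtraction set {2, 7, 9}:
k:     0  1  2  3  4  5  6  7  8  9 10 11 12 13 14 15 16 17 18 19
g(k):  0  0  1  1  0  0  1  1  2  2  3  3  2  2  3  0  0  1  1  0
So g(19) = 0.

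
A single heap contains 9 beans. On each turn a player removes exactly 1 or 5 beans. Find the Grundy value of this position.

Build the Grundy sequence with g(k) = mex{g(k−s) : s ∈ {1, 5}, s ≤ k}:
k:     0  1  2  3  4  5  6  7  8  9
g(k):  0  1  0  1  0  1  0  1  0  1
So g(9) = 1.

1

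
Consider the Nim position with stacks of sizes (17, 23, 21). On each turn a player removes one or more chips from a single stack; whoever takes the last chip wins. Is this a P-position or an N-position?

Write each in binary and XOR column by column:
  10001  (17)
  10111  (23)
  10101  (21)
  -----
  10011  (19)
The nim-sum is 19 ≠ 0, so this is an N-position: the player to move can win.

N-position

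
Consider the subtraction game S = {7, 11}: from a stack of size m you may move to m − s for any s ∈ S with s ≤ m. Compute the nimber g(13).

Build the Grundy sequence with g(k) = mex{g(k−s) : s ∈ {7, 11}, s ≤ k}:
k:     0  1  2  3  4  5  6  7  8  9 10 11 12 13
g(k):  0  0  0  0  0  0  0  1  1  1  1  1  1  1
So g(13) = 1.

1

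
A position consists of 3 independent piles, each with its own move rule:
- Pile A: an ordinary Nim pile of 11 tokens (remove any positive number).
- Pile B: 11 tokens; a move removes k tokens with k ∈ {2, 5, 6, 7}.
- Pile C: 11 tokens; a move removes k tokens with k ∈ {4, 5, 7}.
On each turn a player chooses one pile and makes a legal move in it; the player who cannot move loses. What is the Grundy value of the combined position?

Pile A is a plain Nim pile of size 11, so its Grundy value is 11.
Build the Grundy sequence for pile B with g(k) = mex{g(k−s) : s ∈ {2, 5, 6, 7}, s ≤ k}:
k:     0  1  2  3  4  5  6  7  8  9 10 11
g(k):  0  0  1  1  0  2  1  3  2  2  3  3
So g(11) = 3.
Grundy values for pile C (subtraction set {4, 5, 7}):
k:     0  1  2  3  4  5  6  7  8  9 10 11
g(k):  0  0  0  0  1  1  1  1  2  2  2  0
So g(11) = 0.
By the Sprague-Grundy theorem, the Grundy value of a sum of independent games is the XOR of the component values.
Combined value = 11 XOR 3 XOR 0 = 8.

8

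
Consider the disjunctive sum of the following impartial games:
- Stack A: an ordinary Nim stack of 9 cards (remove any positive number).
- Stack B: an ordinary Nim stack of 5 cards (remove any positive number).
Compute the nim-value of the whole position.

Stack A is a plain Nim stack of size 9, so its Grundy value is 9.
Stack B is a plain Nim stack of size 5, so its Grundy value is 5.
The value of a disjunctive sum is the nim-sum of the parts.
Combined value = 9 ⊕ 5 = 12.

12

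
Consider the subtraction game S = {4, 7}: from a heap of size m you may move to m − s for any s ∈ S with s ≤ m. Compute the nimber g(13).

Build the Grundy sequence with g(k) = mex{g(k−s) : s ∈ {4, 7}, s ≤ k}:
g(0) = mex{} = 0
g(1) = mex{} = 0
g(2) = mex{} = 0
g(3) = mex{} = 0
g(4) = mex{0} = 1
g(5) = mex{0} = 1
g(6) = mex{0} = 1
g(7) = mex{0} = 1
g(8) = mex{0,1} = 2
g(9) = mex{0,1} = 2
g(10) = mex{0,1} = 2
g(11) = mex{1} = 0
g(12) = mex{1,2} = 0
g(13) = mex{1,2} = 0
So g(13) = 0.

0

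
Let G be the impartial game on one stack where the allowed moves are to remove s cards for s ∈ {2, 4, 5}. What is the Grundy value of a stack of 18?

2

Build the Grundy sequence with g(k) = mex{g(k−s) : s ∈ {2, 4, 5}, s ≤ k}:
k:     0  1  2  3  4  5  6  7  8  9 10 11 12 13 14 15 16 17 18
g(k):  0  0  1  1  2  2  3  0  0  1  1  2  2  3  0  0  1  1  2
So g(18) = 2.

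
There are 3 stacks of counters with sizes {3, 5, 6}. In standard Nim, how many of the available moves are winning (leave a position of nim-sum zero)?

Compute the nim-sum pairwise:
3 ⊕ 5 = 6
6 ⊕ 6 = 0
The nim-sum is already 0, so every move leaves a nonzero nim-sum — there are no winning moves.

0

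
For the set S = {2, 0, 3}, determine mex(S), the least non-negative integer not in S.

0 is in the set but 1 is not, so the mex is 1.

1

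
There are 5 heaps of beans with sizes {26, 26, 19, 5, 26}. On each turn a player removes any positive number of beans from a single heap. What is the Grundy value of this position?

12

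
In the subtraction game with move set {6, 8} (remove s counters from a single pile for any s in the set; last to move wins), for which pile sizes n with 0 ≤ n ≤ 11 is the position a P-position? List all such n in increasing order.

0, 1, 2, 3, 4, 5

Build the Grundy sequence with g(k) = mex{g(k−s) : s ∈ {6, 8}, s ≤ k}:
g(0) = mex{} = 0
g(1) = mex{} = 0
g(2) = mex{} = 0
g(3) = mex{} = 0
g(4) = mex{} = 0
g(5) = mex{} = 0
g(6) = mex{0} = 1
g(7) = mex{0} = 1
g(8) = mex{0} = 1
g(9) = mex{0} = 1
g(10) = mex{0} = 1
g(11) = mex{0} = 1
The P-positions (g = 0) in 0..11 are 0, 1, 2, 3, 4, 5.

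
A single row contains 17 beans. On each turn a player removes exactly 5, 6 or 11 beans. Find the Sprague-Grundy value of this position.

Build the Grundy sequence with g(k) = mex{g(k−s) : s ∈ {5, 6, 11}, s ≤ k}:
k:     0  1  2  3  4  5  6  7  8  9 10 11 12 13 14 15 16 17
g(k):  0  0  0  0  0  1  1  1  1  1  2  2  2  2  2  3  0  0
So g(17) = 0.

0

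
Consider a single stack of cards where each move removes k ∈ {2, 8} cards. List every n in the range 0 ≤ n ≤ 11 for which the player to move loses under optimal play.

0, 1, 4, 5, 10, 11

Build the Grundy sequence with g(k) = mex{g(k−s) : s ∈ {2, 8}, s ≤ k}:
k:     0  1  2  3  4  5  6  7  8  9 10 11
g(k):  0  0  1  1  0  0  1  1  2  2  0  0
The P-positions (g = 0) in 0..11 are 0, 1, 4, 5, 10, 11.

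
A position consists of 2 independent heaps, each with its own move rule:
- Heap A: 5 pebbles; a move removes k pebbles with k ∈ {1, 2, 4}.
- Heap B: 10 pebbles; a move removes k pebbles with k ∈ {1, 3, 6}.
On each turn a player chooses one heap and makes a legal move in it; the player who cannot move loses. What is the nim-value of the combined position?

3

Grundy values for heap A (subtraction set {1, 2, 4}):
k:     0  1  2  3  4  5
g(k):  0  1  2  0  1  2
So g(5) = 2.
For heap B, compute g(0), g(1), … with moves {1, 3, 6}:
g(0) = mex{} = 0
g(1) = mex{0} = 1
g(2) = mex{1} = 0
g(3) = mex{0} = 1
g(4) = mex{1} = 0
g(5) = mex{0} = 1
g(6) = mex{0,1} = 2
g(7) = mex{0,1,2} = 3
g(8) = mex{0,1,3} = 2
g(9) = mex{1,2} = 0
g(10) = mex{0,3} = 1
So g(10) = 1.
The value of a disjunctive sum is the nim-sum of the parts.
Combined value = 2 ⊕ 1 = 3.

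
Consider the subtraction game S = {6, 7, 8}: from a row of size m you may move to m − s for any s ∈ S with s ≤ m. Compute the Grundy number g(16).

0

Compute g(0), g(1), … for moves {6, 7, 8}:
k:     0  1  2  3  4  5  6  7  8  9 10 11 12 13 14 15 16
g(k):  0  0  0  0  0  0  1  1  1  1  1  1  2  2  0  0  0
So g(16) = 0.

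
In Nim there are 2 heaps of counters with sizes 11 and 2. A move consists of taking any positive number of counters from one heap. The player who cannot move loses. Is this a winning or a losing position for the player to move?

Winning position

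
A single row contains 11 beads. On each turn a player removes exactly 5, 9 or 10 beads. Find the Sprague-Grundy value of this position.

Build the Grundy sequence with g(k) = mex{g(k−s) : s ∈ {5, 9, 10}, s ≤ k}:
k:     0  1  2  3  4  5  6  7  8  9 10 11
g(k):  0  0  0  0  0  1  1  1  1  1  2  2
So g(11) = 2.

2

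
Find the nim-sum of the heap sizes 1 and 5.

Compute the nim-sum pairwise:
1 XOR 5 = 4

4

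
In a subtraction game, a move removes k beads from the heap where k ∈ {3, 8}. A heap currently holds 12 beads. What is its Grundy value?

0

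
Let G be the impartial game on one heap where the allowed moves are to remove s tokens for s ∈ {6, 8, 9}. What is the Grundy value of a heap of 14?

Build the Grundy sequence with g(k) = mex{g(k−s) : s ∈ {6, 8, 9}, s ≤ k}:
k:     0  1  2  3  4  5  6  7  8  9 10 11 12 13 14
g(k):  0  0  0  0  0  0  1  1  1  1  1  1  2  2  2
So g(14) = 2.

2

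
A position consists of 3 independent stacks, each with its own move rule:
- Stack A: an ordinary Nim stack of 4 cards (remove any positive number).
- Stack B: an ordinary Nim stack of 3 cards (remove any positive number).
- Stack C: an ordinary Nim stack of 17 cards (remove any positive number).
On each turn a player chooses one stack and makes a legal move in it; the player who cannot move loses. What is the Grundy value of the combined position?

22

Stack A is a plain Nim stack of size 4, so its Grundy value is 4.
Stack B is a plain Nim stack of size 3, so its Grundy value is 3.
Stack C is a plain Nim stack of size 17, so its Grundy value is 17.
The value of a disjunctive sum is the nim-sum of the parts.
Combined value = 4 XOR 3 XOR 17 = 22.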